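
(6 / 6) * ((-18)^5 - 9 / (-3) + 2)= -1889563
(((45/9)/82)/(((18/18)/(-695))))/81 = -3475/6642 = -0.52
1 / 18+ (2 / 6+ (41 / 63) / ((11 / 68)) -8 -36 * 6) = -304349 / 1386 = -219.59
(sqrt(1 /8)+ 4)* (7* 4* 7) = 49* sqrt(2)+ 784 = 853.30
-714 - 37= -751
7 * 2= 14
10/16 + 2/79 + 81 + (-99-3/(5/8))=-69993/3160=-22.15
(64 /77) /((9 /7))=64 /99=0.65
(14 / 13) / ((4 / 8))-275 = -3547 / 13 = -272.85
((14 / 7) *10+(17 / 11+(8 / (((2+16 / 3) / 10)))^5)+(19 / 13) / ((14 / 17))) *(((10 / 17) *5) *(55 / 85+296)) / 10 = 114209475187213905 / 8470960498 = 13482470.52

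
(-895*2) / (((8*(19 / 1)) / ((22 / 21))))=-9845 / 798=-12.34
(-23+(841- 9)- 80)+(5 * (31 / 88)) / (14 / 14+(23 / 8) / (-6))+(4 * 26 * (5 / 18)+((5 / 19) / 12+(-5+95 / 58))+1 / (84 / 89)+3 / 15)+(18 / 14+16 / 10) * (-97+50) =1190513008 / 1909215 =623.56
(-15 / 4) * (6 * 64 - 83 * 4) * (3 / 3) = -195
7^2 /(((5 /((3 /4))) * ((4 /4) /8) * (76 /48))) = 3528 /95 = 37.14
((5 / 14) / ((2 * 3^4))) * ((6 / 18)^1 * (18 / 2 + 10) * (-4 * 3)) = -95 / 567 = -0.17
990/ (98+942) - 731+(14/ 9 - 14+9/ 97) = -67403957/ 90792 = -742.40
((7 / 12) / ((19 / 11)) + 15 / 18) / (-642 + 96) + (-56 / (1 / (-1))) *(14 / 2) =16266343 / 41496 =392.00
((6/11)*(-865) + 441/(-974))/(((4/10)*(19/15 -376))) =379493325/120446788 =3.15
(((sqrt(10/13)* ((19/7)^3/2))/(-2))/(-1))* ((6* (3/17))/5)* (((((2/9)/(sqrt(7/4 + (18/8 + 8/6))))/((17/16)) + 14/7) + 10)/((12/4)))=3.74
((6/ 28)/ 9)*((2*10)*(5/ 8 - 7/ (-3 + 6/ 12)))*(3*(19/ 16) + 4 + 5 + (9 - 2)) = 42881/ 1344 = 31.91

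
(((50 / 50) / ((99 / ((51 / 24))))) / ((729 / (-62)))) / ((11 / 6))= -527 / 529254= -0.00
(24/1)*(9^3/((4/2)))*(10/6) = 14580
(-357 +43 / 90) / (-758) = 32087 / 68220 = 0.47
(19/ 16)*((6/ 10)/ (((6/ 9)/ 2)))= 171/ 80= 2.14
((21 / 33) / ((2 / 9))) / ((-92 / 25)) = -1575 / 2024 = -0.78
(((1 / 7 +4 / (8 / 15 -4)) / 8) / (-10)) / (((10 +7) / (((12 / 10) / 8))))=69 / 618800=0.00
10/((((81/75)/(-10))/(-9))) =2500/3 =833.33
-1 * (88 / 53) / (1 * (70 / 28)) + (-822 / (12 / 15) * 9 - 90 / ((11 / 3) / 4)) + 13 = -54413407 / 5830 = -9333.35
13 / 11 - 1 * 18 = -16.82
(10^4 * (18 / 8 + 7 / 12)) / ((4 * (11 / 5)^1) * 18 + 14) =164.35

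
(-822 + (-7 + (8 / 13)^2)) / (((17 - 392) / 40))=373432 / 4225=88.39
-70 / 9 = -7.78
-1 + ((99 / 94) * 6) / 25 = -878 / 1175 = -0.75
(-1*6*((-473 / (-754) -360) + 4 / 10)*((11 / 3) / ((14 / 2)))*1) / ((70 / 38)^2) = 5374061517 / 16163875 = 332.47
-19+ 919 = 900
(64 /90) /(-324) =-8 /3645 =-0.00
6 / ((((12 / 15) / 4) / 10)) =300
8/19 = 0.42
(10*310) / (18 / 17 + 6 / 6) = 1505.71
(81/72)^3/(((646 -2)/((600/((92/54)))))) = 1476225/1895936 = 0.78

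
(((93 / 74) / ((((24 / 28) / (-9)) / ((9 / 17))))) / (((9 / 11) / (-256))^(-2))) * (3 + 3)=-4271211 / 9975758848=-0.00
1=1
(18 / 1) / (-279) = -0.06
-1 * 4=-4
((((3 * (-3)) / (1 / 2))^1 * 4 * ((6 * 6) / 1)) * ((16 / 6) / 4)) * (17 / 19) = -29376 / 19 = -1546.11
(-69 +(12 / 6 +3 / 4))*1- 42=-433 / 4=-108.25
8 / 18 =4 / 9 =0.44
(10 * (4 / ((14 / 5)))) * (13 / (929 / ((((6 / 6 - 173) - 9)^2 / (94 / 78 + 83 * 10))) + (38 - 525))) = -0.40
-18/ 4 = -9/ 2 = -4.50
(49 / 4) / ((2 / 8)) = 49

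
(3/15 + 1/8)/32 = 13/1280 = 0.01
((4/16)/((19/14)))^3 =343/54872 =0.01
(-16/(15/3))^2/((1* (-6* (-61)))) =128/4575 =0.03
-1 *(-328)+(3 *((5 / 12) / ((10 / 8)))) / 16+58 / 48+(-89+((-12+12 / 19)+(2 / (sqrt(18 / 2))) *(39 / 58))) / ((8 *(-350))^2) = 33337435819 / 101246250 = 329.27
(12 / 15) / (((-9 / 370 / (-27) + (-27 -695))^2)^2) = 0.00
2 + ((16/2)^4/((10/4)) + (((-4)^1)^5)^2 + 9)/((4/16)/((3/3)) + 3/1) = 21004598/65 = 323147.66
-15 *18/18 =-15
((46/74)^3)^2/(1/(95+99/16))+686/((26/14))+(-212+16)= 95646068569959/533671093072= 179.22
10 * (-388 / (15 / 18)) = -4656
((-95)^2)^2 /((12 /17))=1384660625 /12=115388385.42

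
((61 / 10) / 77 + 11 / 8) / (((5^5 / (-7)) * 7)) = -4479 / 9625000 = -0.00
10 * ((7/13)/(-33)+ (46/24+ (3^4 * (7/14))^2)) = 2348275/143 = 16421.50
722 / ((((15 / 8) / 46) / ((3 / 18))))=132848 / 45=2952.18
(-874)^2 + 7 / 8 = 6111015 / 8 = 763876.88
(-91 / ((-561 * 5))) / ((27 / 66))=182 / 2295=0.08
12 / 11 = 1.09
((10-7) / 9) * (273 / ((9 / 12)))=121.33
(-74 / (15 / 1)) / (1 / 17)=-1258 / 15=-83.87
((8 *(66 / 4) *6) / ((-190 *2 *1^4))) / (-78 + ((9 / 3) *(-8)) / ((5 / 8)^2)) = 165 / 11039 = 0.01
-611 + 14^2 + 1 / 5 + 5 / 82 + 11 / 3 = -505619 / 1230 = -411.07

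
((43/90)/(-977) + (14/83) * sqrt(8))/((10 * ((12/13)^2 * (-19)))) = 7267/2405764800 - 1183 * sqrt(2)/567720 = -0.00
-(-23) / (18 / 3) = 23 / 6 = 3.83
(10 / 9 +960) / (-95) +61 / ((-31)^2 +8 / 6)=-4963217 / 493677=-10.05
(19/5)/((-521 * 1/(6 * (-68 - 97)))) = 3762/521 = 7.22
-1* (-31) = 31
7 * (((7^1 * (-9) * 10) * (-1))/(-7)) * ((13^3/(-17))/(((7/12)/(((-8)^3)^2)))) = 622004797440/17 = 36588517496.47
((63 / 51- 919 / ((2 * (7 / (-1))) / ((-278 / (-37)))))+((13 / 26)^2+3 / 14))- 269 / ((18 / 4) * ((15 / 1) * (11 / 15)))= 853440523 / 1743588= 489.47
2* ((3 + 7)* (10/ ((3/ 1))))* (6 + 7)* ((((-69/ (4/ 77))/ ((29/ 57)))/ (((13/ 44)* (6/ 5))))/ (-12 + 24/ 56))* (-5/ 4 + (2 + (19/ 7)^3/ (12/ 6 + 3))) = 43069638425/ 16443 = 2619329.71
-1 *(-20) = 20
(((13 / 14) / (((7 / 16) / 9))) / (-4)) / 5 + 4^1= 746 / 245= 3.04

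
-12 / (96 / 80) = -10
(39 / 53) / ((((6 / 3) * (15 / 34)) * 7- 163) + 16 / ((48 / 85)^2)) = -7344 / 1064399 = -0.01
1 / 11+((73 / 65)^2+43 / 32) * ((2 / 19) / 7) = 677107 / 5205200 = 0.13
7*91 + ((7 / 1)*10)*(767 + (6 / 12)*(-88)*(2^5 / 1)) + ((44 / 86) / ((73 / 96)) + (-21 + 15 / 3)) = -138895499 / 3139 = -44248.33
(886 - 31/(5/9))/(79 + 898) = 4151/4885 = 0.85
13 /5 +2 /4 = 31 /10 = 3.10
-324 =-324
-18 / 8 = -9 / 4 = -2.25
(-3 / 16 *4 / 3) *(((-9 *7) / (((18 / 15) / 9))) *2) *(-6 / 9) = -315 / 2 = -157.50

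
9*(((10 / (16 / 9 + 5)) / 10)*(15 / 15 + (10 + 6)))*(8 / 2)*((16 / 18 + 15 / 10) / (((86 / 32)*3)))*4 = 6528 / 61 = 107.02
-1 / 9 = -0.11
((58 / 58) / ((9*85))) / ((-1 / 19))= -19 / 765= -0.02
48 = 48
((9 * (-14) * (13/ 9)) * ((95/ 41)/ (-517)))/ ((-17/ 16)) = -276640/ 360349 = -0.77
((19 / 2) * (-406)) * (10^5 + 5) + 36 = -385719249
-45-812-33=-890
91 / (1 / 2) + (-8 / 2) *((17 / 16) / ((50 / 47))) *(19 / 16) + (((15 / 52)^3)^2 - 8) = 83657611606297 / 494265241600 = 169.26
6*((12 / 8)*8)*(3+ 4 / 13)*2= 6192 / 13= 476.31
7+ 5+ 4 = 16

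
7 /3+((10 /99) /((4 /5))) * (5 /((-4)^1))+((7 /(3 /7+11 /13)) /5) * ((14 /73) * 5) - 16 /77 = 3.02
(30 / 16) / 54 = 5 / 144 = 0.03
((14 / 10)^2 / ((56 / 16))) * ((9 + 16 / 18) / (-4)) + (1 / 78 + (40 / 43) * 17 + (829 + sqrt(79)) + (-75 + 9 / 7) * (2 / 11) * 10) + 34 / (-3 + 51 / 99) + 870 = 1574.62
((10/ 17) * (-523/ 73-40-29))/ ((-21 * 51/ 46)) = 2557600/ 1329111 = 1.92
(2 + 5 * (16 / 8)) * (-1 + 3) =24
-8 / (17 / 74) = -592 / 17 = -34.82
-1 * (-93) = 93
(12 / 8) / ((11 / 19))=57 / 22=2.59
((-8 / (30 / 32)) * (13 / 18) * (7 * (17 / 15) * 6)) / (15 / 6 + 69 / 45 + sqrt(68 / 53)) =-2539753216 / 32164785 + 1584128 * sqrt(901) / 2144319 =-56.79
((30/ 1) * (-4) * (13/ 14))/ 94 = -390/ 329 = -1.19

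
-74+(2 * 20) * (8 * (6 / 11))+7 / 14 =2223 / 22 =101.05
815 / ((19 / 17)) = 13855 / 19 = 729.21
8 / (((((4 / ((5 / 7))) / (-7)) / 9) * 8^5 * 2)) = -45 / 32768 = -0.00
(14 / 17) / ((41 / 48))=672 / 697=0.96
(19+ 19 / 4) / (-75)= -19 / 60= -0.32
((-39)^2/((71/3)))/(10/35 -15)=-31941/7313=-4.37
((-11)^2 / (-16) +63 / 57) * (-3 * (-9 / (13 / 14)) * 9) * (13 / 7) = -477009 / 152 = -3138.22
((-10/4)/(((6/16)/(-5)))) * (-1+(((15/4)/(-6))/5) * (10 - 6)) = -50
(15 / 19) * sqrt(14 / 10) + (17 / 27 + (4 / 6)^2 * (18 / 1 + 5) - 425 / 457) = 3 * sqrt(35) / 19 + 122426 / 12339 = 10.86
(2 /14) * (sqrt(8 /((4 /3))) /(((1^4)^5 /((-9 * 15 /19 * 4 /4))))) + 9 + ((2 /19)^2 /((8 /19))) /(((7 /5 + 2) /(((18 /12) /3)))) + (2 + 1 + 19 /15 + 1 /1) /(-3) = 421417 /58140 - 135 * sqrt(6) /133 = 4.76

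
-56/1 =-56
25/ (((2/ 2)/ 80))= 2000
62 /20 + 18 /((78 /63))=2293 /130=17.64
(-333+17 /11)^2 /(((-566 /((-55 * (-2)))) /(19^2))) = -23994435380 /3113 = -7707817.34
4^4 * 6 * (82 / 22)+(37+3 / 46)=2915651 / 506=5762.16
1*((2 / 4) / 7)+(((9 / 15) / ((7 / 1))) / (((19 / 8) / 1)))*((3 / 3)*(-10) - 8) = -769 / 1330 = -0.58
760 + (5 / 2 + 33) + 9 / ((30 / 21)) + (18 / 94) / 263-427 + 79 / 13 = 306021862 / 803465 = 380.88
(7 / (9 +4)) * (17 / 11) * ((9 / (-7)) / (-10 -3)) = 153 / 1859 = 0.08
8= 8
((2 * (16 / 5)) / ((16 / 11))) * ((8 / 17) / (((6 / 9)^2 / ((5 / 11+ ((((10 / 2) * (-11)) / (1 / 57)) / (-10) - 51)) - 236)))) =10674 / 85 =125.58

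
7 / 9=0.78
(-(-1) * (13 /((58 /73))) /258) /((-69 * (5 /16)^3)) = -971776 /32266125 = -0.03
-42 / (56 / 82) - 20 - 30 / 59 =-82.01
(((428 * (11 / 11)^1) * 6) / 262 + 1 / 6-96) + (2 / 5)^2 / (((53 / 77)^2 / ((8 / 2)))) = -4674121621 / 55196850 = -84.68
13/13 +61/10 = 71/10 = 7.10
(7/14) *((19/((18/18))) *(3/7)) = 57/14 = 4.07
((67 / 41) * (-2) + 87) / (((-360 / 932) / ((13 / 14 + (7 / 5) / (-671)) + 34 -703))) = 25100047285157 / 173319300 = 144819.69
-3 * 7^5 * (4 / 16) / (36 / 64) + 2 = -22407.33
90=90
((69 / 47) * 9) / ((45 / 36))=2484 / 235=10.57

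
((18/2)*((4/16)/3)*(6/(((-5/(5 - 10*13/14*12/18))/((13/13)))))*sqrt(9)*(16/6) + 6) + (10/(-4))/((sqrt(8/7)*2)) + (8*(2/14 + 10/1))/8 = 173/7 - 5*sqrt(14)/16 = 23.55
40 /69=0.58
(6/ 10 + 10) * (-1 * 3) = -31.80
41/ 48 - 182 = -8695/ 48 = -181.15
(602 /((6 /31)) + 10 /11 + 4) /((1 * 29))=102803 /957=107.42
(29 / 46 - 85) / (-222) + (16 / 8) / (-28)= 22061 / 71484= 0.31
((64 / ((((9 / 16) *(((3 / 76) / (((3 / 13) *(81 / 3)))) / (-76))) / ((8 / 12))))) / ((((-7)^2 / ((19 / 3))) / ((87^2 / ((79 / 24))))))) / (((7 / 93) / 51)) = -64549421541752832 / 352261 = -183243167826.56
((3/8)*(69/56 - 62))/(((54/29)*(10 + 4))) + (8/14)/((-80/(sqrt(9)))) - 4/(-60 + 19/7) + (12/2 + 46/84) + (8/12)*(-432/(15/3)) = -11742949739/226356480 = -51.88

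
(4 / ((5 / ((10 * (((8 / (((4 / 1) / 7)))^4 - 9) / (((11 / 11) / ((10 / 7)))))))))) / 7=3072560 / 49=62705.31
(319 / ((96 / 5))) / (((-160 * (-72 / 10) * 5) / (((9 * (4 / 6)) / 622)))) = 319 / 11464704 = 0.00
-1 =-1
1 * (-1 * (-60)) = 60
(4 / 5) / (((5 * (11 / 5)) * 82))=2 / 2255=0.00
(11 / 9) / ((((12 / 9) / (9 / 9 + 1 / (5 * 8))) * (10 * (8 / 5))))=451 / 7680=0.06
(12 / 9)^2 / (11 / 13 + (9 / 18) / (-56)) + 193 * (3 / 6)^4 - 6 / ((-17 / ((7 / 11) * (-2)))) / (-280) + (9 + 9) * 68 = 203218963109 / 164126160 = 1238.19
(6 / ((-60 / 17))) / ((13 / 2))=-0.26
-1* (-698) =698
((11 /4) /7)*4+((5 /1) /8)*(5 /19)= 1847 /1064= 1.74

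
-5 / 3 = -1.67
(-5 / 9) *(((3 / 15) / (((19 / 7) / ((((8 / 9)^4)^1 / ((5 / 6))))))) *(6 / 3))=-0.06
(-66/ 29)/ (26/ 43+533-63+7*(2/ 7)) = -473/ 98223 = -0.00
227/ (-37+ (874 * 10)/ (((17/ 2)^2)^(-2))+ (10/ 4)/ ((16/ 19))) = 7264/ 1459945991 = 0.00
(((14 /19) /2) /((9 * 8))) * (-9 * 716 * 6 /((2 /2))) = -3759 /19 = -197.84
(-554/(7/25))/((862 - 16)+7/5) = -69250/29659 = -2.33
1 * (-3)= -3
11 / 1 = 11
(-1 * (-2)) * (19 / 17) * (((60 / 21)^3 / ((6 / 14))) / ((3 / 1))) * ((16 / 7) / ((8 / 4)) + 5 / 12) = 9956000 / 157437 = 63.24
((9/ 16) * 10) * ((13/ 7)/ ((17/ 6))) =3.69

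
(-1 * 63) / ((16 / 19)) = -1197 / 16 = -74.81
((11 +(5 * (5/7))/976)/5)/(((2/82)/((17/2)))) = 52398369/68320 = 766.96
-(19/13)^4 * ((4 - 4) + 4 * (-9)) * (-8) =-37532448/28561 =-1314.12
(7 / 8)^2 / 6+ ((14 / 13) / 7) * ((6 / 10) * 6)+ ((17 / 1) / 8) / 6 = 25849 / 24960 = 1.04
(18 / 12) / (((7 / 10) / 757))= 11355 / 7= 1622.14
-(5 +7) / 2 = -6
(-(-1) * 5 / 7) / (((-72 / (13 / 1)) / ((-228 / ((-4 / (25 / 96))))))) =-30875 / 16128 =-1.91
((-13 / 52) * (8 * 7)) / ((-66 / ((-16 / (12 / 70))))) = -1960 / 99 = -19.80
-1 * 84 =-84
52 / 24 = 13 / 6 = 2.17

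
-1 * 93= -93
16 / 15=1.07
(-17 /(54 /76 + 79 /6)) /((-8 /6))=2907 /3164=0.92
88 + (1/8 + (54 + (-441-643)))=-7535/8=-941.88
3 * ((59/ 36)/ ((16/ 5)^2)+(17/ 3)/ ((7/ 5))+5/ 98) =1923155/ 150528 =12.78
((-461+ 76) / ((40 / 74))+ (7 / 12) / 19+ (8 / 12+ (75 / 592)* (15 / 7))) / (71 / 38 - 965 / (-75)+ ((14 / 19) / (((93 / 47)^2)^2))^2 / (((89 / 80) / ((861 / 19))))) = -16781245719112935905971486095 / 349864949006052135457424168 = -47.96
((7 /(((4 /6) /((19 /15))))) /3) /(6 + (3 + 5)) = 0.32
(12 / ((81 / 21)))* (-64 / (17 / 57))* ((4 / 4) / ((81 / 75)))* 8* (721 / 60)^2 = -8849773184 / 12393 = -714094.50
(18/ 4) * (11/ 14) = 99/ 28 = 3.54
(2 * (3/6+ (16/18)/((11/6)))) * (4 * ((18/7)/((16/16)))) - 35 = -1135/77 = -14.74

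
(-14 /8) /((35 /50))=-5 /2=-2.50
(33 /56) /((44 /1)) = 3 /224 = 0.01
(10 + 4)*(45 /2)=315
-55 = -55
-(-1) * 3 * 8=24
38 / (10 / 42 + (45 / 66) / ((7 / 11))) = 29.02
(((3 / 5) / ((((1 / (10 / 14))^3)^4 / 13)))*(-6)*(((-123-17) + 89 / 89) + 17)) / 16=348486328125 / 55365148804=6.29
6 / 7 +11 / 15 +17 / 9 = 3.48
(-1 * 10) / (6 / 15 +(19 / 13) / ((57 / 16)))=-975 / 79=-12.34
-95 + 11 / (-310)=-29461 / 310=-95.04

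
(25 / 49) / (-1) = -25 / 49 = -0.51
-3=-3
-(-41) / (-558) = -41 / 558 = -0.07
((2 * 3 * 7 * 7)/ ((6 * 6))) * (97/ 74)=4753/ 444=10.70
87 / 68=1.28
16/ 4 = 4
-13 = -13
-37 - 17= -54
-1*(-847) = 847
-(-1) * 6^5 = 7776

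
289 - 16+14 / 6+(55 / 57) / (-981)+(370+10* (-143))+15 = -43037506 / 55917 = -769.67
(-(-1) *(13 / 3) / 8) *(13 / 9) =169 / 216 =0.78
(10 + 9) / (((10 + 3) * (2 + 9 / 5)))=5 / 13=0.38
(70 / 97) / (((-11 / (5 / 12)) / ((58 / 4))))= -5075 / 12804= -0.40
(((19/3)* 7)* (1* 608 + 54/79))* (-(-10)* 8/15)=102327008/711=143919.84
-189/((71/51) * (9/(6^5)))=-8328096/71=-117297.13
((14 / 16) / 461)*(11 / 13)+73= 3499989 / 47944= 73.00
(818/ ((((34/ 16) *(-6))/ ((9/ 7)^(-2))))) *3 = -160328/ 1377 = -116.43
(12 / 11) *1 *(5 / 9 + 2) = 92 / 33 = 2.79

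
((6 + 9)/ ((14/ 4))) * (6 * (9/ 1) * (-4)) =-6480/ 7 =-925.71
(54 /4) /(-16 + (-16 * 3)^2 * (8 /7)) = 189 /36640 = 0.01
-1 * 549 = -549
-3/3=-1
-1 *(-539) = 539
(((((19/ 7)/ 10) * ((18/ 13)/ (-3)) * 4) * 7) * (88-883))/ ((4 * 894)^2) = 1007/ 4617808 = 0.00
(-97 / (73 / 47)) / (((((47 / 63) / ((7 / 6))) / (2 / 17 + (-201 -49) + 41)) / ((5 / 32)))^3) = 1724589622354389422625 / 207685062754304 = 8303869.33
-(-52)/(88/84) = 546/11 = 49.64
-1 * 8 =-8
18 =18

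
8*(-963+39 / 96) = -30803 / 4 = -7700.75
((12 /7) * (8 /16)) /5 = 6 /35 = 0.17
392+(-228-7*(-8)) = 220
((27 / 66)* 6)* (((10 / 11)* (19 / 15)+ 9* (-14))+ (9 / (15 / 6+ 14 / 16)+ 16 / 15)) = -179856 / 605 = -297.28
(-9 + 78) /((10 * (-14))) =-69 /140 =-0.49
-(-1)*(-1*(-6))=6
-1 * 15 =-15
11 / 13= 0.85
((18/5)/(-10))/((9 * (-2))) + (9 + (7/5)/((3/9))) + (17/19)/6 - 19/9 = 48128/4275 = 11.26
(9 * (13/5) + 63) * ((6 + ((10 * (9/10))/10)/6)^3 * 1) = 50243409/2500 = 20097.36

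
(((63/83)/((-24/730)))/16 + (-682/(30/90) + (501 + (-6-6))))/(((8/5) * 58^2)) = -41392245/142956544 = -0.29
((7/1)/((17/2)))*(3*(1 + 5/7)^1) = 72/17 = 4.24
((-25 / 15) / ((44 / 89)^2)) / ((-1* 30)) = 7921 / 34848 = 0.23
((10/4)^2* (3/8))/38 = 75/1216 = 0.06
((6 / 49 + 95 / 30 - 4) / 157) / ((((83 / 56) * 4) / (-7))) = 209 / 39093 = 0.01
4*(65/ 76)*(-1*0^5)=0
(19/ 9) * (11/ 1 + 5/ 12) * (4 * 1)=2603/ 27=96.41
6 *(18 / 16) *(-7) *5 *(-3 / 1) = 2835 / 4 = 708.75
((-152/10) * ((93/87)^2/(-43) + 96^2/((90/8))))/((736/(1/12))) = -2814258017/1996197600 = -1.41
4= 4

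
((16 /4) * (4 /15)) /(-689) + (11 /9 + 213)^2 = 12805698448 /279045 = 45891.16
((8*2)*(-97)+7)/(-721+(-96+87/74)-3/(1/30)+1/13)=495430/290443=1.71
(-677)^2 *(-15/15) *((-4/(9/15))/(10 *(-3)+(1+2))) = -9166580/81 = -113167.65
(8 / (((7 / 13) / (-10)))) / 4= -260 / 7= -37.14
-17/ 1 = -17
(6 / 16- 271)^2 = 4687225 / 64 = 73237.89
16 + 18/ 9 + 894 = 912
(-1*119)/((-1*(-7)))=-17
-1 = -1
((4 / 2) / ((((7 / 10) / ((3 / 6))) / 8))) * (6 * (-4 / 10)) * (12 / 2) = -1152 / 7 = -164.57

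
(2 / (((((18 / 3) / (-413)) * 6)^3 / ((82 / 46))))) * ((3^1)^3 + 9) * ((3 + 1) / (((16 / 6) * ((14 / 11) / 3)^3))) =-11207737409 / 2944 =-3806976.02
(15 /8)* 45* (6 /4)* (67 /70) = 27135 /224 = 121.14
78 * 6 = 468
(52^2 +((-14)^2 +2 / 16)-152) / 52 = 21985 / 416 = 52.85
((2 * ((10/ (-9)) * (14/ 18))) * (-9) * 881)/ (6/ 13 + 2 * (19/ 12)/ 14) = 44895760/ 2253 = 19927.10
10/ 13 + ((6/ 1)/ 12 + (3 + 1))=137/ 26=5.27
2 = 2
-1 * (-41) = 41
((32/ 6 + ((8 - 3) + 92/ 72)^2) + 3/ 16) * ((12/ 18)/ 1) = 58231/ 1944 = 29.95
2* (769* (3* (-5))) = -23070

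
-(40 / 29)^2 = -1600 / 841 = -1.90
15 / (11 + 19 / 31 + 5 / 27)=2511 / 1975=1.27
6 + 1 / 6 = 37 / 6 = 6.17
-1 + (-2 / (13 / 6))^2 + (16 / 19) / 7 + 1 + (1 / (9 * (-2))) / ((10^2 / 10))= 3911603 / 4045860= 0.97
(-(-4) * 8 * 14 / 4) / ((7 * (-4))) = -4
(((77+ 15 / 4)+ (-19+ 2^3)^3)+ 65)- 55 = -4961 / 4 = -1240.25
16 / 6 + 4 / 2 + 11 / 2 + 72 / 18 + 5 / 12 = 175 / 12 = 14.58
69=69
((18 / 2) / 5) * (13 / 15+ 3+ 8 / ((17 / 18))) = 9438 / 425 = 22.21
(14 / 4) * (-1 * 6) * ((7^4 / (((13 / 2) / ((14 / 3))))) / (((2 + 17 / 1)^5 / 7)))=-3294172 / 32189287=-0.10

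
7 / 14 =1 / 2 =0.50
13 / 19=0.68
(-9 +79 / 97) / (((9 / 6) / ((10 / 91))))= -15880 / 26481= -0.60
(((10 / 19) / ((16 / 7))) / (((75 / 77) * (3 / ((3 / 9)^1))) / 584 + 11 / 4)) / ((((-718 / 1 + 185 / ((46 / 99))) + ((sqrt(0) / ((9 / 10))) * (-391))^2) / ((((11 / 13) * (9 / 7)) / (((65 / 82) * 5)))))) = -2099038788 / 29370539861455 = -0.00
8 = 8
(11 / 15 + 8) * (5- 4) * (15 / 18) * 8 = 524 / 9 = 58.22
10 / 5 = 2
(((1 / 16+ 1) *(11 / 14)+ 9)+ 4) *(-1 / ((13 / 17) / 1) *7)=-52683 / 416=-126.64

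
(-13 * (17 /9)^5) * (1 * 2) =-36916282 /59049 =-625.18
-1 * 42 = -42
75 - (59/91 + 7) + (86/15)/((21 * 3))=828533/12285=67.44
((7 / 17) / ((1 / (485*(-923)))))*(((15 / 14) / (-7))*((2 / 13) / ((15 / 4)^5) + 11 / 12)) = 249344296429 / 9639000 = 25868.27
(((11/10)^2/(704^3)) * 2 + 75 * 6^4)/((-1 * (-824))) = 14014218240001/118803660800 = 117.96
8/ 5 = 1.60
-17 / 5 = -3.40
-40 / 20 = -2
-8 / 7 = -1.14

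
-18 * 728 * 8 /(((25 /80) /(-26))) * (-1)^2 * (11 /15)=6396149.76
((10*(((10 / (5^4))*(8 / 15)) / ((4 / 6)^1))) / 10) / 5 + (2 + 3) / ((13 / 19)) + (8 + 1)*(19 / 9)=1068854 / 40625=26.31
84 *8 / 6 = 112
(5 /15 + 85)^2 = 65536 /9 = 7281.78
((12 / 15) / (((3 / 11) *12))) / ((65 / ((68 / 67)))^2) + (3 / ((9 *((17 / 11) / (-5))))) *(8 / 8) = -15646105937 / 14509009125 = -1.08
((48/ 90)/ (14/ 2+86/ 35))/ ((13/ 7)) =392/ 12909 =0.03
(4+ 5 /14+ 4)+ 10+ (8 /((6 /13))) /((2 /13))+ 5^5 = 136753 /42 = 3256.02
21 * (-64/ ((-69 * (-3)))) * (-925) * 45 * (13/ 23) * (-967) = -78141336000/ 529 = -147715190.93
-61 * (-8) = 488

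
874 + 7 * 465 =4129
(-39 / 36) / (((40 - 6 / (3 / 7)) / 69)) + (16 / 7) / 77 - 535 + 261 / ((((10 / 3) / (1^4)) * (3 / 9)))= -6531501 / 21560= -302.95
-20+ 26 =6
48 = 48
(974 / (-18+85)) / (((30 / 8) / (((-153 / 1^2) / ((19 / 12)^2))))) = -28612224 / 120935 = -236.59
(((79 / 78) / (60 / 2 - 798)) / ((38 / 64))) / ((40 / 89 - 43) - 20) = 7031 / 198007056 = 0.00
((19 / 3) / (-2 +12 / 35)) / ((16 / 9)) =-1995 / 928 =-2.15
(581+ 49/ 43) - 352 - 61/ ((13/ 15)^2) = 1082249/ 7267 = 148.93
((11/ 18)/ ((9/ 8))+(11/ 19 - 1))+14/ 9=2582/ 1539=1.68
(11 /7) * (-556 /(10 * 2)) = -1529 /35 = -43.69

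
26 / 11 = 2.36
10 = 10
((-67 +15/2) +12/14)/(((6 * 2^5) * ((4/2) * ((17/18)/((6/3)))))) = -2463/7616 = -0.32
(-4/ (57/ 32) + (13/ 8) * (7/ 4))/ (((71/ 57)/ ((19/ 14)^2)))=393851/ 445312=0.88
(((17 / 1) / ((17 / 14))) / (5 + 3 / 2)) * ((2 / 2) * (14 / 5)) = 392 / 65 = 6.03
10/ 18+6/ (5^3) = 679/ 1125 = 0.60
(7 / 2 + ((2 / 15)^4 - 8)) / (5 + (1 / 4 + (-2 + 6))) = -911186 / 1873125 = -0.49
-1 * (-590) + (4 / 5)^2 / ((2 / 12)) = 14846 / 25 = 593.84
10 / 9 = 1.11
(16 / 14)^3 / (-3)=-0.50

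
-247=-247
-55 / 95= -0.58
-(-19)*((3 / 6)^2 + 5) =399 / 4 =99.75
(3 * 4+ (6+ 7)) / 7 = 25 / 7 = 3.57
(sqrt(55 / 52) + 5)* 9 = 9* sqrt(715) / 26 + 45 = 54.26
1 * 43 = 43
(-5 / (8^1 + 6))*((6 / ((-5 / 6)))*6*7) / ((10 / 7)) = 378 / 5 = 75.60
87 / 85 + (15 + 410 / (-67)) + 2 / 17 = 57074 / 5695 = 10.02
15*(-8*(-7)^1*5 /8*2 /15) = 70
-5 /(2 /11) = -55 /2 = -27.50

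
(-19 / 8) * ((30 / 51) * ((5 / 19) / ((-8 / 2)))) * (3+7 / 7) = 25 / 68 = 0.37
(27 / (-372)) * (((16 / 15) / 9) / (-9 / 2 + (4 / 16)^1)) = 16 / 7905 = 0.00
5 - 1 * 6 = -1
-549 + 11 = -538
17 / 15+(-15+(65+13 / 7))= 5564 / 105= 52.99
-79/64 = -1.23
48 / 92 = 12 / 23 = 0.52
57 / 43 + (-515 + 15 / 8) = -176059 / 344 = -511.80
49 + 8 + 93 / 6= 145 / 2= 72.50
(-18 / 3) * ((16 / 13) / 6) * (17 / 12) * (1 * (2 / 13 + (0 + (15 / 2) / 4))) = -3587 / 1014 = -3.54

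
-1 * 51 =-51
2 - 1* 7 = -5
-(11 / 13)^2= -121 / 169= -0.72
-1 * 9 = -9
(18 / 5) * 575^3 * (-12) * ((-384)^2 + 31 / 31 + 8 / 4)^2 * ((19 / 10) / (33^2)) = -37699964493126097500 / 121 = -311569954488645433.88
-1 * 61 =-61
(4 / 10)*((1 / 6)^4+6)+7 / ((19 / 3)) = 215803 / 61560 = 3.51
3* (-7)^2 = 147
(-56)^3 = -175616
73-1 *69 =4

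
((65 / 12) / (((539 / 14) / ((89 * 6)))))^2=33466225 / 5929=5644.50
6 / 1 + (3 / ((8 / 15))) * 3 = 183 / 8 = 22.88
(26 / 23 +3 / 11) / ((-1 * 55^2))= -71 / 153065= -0.00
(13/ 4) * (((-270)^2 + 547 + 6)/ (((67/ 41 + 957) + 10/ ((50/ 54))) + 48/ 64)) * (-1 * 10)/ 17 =-1957522450/ 13524367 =-144.74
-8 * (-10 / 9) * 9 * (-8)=-640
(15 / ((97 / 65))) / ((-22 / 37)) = -36075 / 2134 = -16.90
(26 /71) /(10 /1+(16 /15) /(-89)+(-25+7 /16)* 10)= -0.00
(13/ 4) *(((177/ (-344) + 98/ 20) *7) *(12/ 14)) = 294177/ 3440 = 85.52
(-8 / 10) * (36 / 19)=-144 / 95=-1.52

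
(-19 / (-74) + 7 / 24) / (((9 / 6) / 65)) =31655 / 1332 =23.77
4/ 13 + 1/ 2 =21/ 26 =0.81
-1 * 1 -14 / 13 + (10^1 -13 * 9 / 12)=-95 / 52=-1.83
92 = 92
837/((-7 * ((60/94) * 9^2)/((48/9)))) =-11656/945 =-12.33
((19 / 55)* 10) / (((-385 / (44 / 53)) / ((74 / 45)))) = -11248 / 918225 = -0.01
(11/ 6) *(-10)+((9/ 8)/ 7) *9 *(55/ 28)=-72875/ 4704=-15.49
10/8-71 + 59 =-43/4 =-10.75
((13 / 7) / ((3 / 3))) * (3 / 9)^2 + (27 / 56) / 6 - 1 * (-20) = 20449 / 1008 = 20.29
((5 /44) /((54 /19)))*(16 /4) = 95 /594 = 0.16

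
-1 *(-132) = 132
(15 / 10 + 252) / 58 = 507 / 116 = 4.37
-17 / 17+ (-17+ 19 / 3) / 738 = -1123 / 1107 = -1.01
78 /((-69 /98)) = -2548 /23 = -110.78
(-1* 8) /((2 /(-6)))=24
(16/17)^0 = 1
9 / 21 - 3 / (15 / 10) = -11 / 7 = -1.57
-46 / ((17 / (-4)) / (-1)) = -184 / 17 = -10.82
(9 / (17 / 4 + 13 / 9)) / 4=81 / 205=0.40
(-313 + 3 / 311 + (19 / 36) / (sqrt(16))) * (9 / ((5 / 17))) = -238187867 / 24880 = -9573.47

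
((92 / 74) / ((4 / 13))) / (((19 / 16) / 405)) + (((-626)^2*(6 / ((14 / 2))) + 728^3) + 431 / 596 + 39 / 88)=24917009479358613 / 64524152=386165624.92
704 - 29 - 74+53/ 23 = 13876/ 23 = 603.30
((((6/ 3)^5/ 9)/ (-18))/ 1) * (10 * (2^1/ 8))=-40/ 81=-0.49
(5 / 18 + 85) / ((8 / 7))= 10745 / 144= 74.62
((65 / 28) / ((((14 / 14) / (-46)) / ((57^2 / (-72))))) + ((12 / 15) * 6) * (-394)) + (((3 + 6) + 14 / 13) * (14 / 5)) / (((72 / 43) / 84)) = 94850621 / 21840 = 4342.98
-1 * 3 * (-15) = 45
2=2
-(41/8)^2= -1681/64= -26.27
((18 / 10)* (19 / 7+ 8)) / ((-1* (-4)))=135 / 28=4.82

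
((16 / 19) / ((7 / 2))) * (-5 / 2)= -80 / 133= -0.60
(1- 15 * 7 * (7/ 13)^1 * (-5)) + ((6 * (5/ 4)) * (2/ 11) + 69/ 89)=3637774/ 12727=285.83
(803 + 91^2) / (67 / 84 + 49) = 763056 / 4183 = 182.42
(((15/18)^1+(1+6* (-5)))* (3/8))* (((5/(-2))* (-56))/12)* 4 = -5915/12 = -492.92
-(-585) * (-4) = -2340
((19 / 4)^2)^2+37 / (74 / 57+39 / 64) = 941457695 / 1781504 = 528.46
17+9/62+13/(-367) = 389315/22754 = 17.11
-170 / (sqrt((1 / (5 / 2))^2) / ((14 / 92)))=-2975 / 46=-64.67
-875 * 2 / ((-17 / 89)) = 155750 / 17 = 9161.76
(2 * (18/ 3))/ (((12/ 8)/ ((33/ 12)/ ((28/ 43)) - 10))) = -647/ 14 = -46.21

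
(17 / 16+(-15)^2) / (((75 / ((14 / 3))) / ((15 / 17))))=25319 / 2040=12.41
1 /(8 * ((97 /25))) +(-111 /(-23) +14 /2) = 211647 /17848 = 11.86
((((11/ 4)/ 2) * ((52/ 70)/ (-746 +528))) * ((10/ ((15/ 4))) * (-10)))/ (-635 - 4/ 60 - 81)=-1430/ 8195383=-0.00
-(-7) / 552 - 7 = -3857 / 552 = -6.99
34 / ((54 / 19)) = 323 / 27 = 11.96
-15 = -15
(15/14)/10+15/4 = 27/7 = 3.86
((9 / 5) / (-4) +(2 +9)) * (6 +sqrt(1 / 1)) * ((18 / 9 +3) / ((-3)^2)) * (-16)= -5908 / 9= -656.44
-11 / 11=-1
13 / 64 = 0.20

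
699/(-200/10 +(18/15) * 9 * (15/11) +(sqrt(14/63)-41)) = -35223309/2331487-253737 * sqrt(2)/2331487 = -15.26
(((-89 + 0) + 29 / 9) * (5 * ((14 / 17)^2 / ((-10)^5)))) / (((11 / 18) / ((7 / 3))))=66199 / 5960625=0.01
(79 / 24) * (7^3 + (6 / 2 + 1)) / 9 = 27413 / 216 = 126.91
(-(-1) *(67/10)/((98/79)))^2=28015849/960400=29.17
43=43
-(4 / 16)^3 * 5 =-5 / 64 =-0.08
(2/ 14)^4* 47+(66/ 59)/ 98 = 4390/ 141659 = 0.03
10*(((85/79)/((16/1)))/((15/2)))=85/948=0.09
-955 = -955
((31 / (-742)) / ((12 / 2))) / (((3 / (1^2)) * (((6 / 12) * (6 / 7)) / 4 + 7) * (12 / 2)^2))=-31 / 3417228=-0.00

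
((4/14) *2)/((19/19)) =4/7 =0.57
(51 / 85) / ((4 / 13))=1.95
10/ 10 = 1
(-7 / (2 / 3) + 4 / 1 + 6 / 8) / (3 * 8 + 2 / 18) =-207 / 868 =-0.24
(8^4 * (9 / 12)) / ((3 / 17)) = 17408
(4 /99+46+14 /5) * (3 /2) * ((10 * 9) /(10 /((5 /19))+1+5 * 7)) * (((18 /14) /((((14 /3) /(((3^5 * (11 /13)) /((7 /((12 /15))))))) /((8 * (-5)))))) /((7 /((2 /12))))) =-634474944 /1154881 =-549.39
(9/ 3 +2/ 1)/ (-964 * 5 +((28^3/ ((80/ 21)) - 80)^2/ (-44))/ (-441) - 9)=-606375/ 383826539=-0.00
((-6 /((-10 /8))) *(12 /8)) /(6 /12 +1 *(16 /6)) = 216 /95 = 2.27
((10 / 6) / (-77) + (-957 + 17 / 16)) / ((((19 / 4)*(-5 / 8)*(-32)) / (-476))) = 12012965 / 2508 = 4789.86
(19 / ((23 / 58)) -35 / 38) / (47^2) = 0.02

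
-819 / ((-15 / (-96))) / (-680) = 3276 / 425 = 7.71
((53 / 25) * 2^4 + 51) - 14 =1773 / 25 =70.92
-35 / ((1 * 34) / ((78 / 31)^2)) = -106470 / 16337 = -6.52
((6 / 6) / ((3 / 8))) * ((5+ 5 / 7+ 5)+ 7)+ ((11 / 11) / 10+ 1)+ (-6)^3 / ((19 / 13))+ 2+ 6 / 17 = -6586187 / 67830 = -97.10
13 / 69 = 0.19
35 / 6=5.83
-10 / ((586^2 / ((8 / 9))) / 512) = -0.01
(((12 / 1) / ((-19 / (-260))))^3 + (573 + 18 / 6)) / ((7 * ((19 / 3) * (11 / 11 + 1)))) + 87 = 45642283665 / 912247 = 50032.81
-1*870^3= -658503000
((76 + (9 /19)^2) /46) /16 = 27517 /265696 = 0.10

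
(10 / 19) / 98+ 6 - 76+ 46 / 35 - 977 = -4867642 / 4655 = -1045.68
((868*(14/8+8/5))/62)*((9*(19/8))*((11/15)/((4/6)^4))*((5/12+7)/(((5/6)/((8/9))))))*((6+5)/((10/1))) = 2590989093/80000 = 32387.36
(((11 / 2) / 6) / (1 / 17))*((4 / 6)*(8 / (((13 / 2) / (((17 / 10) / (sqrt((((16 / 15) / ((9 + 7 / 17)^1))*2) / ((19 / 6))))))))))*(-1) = -374*sqrt(646) / 117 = -81.25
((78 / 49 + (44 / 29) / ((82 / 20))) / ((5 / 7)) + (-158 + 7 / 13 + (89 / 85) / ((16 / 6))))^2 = 128920310408658776121 / 5413327713102400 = 23815.35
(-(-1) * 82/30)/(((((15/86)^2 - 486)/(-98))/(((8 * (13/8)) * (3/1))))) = 386322664/17971155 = 21.50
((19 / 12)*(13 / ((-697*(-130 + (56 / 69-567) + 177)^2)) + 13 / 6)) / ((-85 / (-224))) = 773296268126837 / 85536677849760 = 9.04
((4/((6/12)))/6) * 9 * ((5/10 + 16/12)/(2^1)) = 11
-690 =-690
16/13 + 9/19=1.70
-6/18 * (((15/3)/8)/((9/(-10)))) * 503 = 12575/108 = 116.44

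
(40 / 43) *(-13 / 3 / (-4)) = 130 / 129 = 1.01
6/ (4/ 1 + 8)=0.50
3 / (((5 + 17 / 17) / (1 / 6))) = 1 / 12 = 0.08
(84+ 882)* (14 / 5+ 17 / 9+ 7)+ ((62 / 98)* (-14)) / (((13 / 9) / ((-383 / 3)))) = 12074.30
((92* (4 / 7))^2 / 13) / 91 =135424 / 57967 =2.34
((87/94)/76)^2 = 7569/51036736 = 0.00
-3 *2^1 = -6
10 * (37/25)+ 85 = 499/5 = 99.80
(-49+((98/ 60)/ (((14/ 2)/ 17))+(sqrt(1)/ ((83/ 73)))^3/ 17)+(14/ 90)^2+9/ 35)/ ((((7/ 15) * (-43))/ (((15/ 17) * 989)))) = 283392220528673/ 145747362726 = 1944.41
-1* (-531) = 531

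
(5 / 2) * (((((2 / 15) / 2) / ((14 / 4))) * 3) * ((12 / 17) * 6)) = 72 / 119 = 0.61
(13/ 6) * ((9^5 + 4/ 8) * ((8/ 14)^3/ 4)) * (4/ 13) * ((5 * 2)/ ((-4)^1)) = -4723960/ 1029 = -4590.83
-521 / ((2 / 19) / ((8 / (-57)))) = 2084 / 3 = 694.67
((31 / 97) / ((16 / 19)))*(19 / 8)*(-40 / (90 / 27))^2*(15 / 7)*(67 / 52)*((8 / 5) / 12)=6748173 / 141232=47.78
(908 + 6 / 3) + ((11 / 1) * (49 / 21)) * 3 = 987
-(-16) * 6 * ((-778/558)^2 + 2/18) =5119040/25947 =197.29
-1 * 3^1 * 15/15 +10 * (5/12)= 7/6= 1.17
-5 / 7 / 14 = -5 / 98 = -0.05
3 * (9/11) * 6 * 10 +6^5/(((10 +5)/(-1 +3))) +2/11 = 65134/55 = 1184.25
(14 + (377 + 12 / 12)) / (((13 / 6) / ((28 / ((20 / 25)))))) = 82320 / 13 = 6332.31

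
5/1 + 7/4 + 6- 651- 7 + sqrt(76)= -2581/4 + 2* sqrt(19)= -636.53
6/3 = 2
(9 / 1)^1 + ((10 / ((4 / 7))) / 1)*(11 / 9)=547 / 18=30.39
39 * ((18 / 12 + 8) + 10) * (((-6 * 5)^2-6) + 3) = 1364337 / 2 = 682168.50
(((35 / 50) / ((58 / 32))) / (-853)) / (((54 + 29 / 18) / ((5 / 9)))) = -16 / 3537391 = -0.00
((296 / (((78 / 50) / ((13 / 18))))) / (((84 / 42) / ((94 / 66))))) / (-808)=-43475 / 359964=-0.12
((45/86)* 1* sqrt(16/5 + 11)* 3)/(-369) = -3* sqrt(355)/3526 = -0.02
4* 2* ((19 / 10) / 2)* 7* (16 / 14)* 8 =2432 / 5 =486.40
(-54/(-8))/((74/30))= 405/148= 2.74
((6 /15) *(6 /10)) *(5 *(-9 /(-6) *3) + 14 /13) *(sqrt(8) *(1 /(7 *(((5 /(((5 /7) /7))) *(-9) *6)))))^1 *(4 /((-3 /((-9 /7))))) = -2452 *sqrt(2) /2340975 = -0.00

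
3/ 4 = 0.75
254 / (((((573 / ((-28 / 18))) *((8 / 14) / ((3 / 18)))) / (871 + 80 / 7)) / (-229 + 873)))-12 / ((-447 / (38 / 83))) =-7289173596610 / 63776619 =-114292.25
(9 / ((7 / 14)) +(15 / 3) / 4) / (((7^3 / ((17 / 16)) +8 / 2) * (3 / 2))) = 1309 / 33336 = 0.04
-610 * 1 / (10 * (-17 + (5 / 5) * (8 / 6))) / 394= 183 / 18518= 0.01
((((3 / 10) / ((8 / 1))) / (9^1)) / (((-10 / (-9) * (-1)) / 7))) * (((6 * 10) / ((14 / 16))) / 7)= -9 / 35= -0.26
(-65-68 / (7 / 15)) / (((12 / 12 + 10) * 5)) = -295 / 77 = -3.83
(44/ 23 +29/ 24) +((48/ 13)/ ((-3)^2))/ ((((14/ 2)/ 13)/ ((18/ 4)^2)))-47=-109931/ 3864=-28.45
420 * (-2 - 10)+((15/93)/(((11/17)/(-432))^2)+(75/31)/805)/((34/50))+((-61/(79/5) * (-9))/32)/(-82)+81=214451217871596417/2128201689152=100766.40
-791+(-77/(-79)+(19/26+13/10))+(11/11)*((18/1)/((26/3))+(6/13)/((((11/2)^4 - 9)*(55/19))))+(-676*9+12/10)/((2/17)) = -2262204729516/43098055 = -52489.72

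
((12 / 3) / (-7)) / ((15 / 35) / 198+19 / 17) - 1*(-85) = 743087 / 8795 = 84.49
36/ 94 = 18/ 47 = 0.38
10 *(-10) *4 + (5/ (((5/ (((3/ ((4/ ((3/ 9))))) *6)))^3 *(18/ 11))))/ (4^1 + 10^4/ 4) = -400639967/ 1001600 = -400.00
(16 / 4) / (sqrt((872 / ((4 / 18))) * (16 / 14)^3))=7 * sqrt(1526) / 5232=0.05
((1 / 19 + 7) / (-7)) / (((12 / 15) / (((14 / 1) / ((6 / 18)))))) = -1005 / 19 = -52.89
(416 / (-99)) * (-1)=416 / 99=4.20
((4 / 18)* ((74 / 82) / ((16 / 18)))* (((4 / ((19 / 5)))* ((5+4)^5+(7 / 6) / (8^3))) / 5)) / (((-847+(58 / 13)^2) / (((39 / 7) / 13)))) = -1134285039355 / 780508044288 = -1.45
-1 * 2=-2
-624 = -624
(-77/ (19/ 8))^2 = 379456/ 361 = 1051.12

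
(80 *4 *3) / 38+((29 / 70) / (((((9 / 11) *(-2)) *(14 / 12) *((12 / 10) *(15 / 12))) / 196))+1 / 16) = -41449 / 13680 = -3.03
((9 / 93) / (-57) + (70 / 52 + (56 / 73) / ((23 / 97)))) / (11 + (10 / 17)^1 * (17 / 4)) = 117754579 / 347114781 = 0.34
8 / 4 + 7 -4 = 5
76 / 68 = 19 / 17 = 1.12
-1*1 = -1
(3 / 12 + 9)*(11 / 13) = 407 / 52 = 7.83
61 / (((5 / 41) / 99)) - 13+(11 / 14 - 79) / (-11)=38125711 / 770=49513.91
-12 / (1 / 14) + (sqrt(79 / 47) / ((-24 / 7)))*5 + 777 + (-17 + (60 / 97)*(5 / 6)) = 57474 / 97 - 35*sqrt(3713) / 1128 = 590.62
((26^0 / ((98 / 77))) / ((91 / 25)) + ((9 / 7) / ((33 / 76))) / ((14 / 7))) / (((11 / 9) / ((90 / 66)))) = 3209355 / 1695694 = 1.89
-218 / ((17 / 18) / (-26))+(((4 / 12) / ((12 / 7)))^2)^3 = 222084043048097 / 37005299712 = 6001.41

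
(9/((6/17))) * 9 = 229.50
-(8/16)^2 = -1/4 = -0.25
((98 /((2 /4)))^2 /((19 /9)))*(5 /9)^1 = 192080 /19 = 10109.47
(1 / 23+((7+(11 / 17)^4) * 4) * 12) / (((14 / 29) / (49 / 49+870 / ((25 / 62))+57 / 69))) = 2382668713769739 / 1546391315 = 1540792.87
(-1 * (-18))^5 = 1889568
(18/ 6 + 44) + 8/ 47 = 2217/ 47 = 47.17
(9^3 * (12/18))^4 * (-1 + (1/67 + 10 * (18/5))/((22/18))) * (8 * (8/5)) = 14981680482914304/737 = 20327924671525.51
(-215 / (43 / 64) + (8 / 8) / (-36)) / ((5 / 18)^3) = -1866402 / 125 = -14931.22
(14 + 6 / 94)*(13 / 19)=8593 / 893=9.62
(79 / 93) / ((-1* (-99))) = 79 / 9207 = 0.01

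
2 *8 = 16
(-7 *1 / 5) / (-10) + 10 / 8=139 / 100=1.39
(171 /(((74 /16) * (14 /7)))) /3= 228 /37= 6.16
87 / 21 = 29 / 7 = 4.14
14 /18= 7 /9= 0.78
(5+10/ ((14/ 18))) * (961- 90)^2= 94830125/ 7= 13547160.71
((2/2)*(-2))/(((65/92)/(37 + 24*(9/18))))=-9016/65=-138.71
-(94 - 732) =638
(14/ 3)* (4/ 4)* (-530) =-7420/ 3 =-2473.33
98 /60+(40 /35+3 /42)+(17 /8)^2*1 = 49481 /6720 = 7.36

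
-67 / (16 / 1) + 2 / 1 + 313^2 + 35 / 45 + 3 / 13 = 97967.82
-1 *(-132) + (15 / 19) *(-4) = 2448 / 19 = 128.84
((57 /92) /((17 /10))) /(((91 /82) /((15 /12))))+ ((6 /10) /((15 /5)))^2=1602949 /3558100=0.45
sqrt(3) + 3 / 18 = 1 / 6 + sqrt(3) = 1.90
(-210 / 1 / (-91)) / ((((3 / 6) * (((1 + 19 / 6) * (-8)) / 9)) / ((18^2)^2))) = -8503056 / 65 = -130816.25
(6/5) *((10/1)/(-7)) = -12/7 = -1.71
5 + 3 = 8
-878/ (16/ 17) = -7463/ 8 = -932.88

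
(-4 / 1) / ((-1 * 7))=4 / 7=0.57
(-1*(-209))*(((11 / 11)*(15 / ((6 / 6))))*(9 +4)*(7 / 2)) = 285285 / 2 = 142642.50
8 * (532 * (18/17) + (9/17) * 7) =4536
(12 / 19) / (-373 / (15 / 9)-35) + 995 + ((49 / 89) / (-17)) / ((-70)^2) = 1850626694207 / 1859930900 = 995.00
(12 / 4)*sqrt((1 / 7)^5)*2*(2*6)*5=360*sqrt(7) / 343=2.78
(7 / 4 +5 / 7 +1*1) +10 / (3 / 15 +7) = 1223 / 252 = 4.85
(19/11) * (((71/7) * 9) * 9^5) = 716913909/77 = 9310570.25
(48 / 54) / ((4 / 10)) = 20 / 9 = 2.22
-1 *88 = -88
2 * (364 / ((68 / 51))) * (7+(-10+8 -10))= -2730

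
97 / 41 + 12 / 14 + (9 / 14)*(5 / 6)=3.76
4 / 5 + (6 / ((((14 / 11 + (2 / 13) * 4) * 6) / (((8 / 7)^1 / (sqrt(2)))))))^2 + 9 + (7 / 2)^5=15294358759 / 28576800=535.20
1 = 1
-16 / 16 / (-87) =1 / 87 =0.01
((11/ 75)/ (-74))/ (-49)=0.00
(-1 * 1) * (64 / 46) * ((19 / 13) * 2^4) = -9728 / 299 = -32.54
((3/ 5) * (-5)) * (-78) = 234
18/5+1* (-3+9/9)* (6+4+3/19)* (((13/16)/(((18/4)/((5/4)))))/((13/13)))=-0.99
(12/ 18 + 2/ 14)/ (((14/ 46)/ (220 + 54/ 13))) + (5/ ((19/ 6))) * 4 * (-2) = 21189466/ 36309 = 583.59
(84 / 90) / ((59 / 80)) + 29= 5357 / 177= 30.27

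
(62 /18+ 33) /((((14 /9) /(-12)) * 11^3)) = -1968 /9317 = -0.21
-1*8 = -8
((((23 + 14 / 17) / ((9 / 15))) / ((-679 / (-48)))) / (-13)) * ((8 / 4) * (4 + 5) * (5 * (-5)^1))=14580000 / 150059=97.16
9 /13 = 0.69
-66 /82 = -33 /41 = -0.80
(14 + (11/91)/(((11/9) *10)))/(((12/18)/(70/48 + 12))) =282.82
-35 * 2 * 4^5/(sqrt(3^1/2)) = -71680 * sqrt(6)/3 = -58526.47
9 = 9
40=40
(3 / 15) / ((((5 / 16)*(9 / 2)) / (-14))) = -448 / 225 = -1.99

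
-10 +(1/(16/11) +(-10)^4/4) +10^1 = 40011/16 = 2500.69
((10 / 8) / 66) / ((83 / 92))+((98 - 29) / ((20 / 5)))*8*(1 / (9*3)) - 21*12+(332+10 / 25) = 7028173 / 82170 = 85.53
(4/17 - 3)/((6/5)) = -2.30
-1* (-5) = 5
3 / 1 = 3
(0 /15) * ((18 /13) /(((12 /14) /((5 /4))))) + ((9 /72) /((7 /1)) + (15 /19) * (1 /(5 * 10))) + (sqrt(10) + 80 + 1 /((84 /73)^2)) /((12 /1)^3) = sqrt(10) /1728 + 93105167 /1158312960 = 0.08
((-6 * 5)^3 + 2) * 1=-26998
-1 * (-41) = 41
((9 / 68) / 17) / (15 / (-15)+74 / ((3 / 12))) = 9 / 341020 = 0.00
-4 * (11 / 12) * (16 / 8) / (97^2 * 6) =-11 / 84681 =-0.00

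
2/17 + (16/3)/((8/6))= 70/17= 4.12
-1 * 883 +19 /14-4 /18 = -881.87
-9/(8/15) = -135/8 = -16.88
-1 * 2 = -2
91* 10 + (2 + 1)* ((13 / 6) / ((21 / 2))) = 19123 / 21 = 910.62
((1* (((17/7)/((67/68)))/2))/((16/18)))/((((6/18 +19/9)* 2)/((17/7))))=397953/577808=0.69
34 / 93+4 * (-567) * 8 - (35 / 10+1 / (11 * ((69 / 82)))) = -18147.24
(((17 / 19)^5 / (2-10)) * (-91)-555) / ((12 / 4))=-10864672573 / 59426376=-182.83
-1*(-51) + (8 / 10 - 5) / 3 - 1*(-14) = 318 / 5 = 63.60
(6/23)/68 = 3/782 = 0.00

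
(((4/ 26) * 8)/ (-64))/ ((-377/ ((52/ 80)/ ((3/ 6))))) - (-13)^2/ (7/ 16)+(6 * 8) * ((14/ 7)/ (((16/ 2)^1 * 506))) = -10315773829/ 26706680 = -386.26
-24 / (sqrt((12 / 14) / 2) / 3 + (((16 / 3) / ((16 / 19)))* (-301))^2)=-12363231258 / 1872054271247155 + 162* sqrt(21) / 1872054271247155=-0.00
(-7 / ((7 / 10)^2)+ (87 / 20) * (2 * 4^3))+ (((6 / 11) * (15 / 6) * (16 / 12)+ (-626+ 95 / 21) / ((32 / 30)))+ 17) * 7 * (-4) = 25147207 / 1540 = 16329.36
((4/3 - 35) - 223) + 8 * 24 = -194/3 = -64.67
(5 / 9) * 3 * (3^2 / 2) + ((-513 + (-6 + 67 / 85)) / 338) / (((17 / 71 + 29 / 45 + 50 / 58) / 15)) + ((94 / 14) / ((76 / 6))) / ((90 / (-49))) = -3158108912057 / 529835614620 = -5.96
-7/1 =-7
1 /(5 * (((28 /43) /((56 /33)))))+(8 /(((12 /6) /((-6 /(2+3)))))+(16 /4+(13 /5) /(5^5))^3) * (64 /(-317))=-456475686557546314 /39905548095703125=-11.44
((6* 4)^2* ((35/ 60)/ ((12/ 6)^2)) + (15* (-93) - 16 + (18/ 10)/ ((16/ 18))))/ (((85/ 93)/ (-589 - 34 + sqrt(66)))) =891372.48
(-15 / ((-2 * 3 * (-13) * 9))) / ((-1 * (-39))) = -5 / 9126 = -0.00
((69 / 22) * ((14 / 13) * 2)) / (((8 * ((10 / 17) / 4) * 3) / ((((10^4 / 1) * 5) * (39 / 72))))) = 1710625 / 33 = 51837.12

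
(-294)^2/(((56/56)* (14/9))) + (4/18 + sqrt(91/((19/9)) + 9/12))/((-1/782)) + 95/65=6481061/117 - 391* sqrt(63327)/19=50215.02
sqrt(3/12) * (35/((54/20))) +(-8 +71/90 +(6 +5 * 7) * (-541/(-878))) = 24.53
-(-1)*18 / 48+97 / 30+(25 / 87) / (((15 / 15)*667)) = 2792173 / 773720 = 3.61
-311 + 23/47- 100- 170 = -27284/47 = -580.51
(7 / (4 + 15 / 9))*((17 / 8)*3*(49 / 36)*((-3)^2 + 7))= 343 / 2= 171.50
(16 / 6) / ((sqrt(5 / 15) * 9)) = 8 * sqrt(3) / 27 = 0.51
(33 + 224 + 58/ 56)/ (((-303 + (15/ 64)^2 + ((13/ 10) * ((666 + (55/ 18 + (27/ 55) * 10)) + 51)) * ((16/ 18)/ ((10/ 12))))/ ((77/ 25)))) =24170572800/ 21360102881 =1.13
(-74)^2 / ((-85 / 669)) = -43099.34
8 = 8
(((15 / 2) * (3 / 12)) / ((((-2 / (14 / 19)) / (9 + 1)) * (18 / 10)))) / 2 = -875 / 456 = -1.92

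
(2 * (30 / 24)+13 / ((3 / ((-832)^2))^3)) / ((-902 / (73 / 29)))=-445695111412130.90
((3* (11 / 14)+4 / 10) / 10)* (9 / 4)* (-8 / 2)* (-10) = 24.81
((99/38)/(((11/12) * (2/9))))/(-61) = -243/1159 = -0.21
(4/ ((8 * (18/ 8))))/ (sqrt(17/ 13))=2 * sqrt(221)/ 153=0.19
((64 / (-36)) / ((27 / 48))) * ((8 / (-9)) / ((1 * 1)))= 2048 / 729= 2.81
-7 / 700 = -1 / 100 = -0.01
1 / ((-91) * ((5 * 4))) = -0.00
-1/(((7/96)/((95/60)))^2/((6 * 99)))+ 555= -13696581/49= -279522.06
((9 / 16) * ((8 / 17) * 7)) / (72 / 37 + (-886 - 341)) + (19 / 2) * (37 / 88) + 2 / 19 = 3519898633 / 858916432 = 4.10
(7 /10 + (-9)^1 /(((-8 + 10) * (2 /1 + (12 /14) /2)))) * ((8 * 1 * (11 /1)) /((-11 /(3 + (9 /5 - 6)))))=-4704 /425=-11.07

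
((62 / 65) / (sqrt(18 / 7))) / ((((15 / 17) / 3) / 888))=155992 * sqrt(14) / 325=1795.90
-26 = -26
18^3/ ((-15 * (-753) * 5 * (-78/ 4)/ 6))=-2592/ 81575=-0.03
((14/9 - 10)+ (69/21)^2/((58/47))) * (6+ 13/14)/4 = 754175/1432368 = 0.53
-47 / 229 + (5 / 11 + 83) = 209705 / 2519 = 83.25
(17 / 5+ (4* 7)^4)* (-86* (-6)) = 1585821252 / 5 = 317164250.40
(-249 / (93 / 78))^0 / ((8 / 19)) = 19 / 8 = 2.38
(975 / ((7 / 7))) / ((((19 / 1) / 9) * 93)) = 2925 / 589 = 4.97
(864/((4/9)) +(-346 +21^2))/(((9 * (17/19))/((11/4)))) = 426151/612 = 696.33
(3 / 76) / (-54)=-1 / 1368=-0.00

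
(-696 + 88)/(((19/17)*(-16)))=34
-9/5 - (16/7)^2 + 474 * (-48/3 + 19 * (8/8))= 346669/245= 1414.98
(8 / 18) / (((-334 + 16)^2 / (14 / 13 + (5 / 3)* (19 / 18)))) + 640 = 640.00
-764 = -764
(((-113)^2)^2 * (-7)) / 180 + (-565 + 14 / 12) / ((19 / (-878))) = -21596190793 / 3420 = -6314675.67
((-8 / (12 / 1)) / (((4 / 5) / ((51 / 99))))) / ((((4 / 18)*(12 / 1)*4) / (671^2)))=-3479135 / 192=-18120.49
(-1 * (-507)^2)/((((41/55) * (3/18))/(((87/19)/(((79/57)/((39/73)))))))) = -863445584430/236447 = -3651751.07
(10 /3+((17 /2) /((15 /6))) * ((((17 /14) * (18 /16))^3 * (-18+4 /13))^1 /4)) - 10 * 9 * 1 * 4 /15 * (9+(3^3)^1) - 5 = -99064738237 /109584384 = -904.00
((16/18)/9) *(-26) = -208/81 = -2.57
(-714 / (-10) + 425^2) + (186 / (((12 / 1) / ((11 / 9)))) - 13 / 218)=886408472 / 4905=180715.28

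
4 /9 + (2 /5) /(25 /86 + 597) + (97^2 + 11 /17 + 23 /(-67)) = 24774133526887 /2632815585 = 9409.75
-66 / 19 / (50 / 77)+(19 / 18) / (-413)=-18898819 / 3531150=-5.35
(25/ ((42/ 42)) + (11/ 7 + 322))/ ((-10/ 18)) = -4392/ 7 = -627.43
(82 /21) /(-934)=-41 /9807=-0.00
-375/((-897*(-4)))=-125/1196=-0.10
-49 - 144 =-193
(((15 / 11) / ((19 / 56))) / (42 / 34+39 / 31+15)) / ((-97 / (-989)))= 20848120 / 8899847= 2.34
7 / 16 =0.44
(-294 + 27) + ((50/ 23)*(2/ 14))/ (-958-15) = -41826401/ 156653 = -267.00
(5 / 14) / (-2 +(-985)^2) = 5 / 13583122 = 0.00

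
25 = 25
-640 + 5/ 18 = -11515/ 18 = -639.72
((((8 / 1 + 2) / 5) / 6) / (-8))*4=-1 / 6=-0.17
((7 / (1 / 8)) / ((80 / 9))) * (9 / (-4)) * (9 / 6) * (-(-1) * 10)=-1701 / 8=-212.62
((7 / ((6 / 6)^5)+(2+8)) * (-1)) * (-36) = 612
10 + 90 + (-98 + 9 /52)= 113 /52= 2.17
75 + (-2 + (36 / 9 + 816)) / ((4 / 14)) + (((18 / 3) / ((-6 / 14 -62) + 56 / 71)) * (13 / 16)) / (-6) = 2938.01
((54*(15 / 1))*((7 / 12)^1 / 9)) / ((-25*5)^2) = 21 / 6250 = 0.00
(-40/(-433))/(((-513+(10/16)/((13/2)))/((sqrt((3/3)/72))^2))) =-260/103936887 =-0.00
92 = 92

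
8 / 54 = 0.15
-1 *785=-785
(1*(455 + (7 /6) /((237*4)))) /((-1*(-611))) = 2588047 /3475368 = 0.74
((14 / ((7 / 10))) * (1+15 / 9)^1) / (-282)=-80 / 423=-0.19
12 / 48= 1 / 4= 0.25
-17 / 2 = -8.50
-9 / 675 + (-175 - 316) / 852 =-12559 / 21300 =-0.59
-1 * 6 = -6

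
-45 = -45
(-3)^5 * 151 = -36693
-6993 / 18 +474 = 171 / 2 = 85.50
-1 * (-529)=529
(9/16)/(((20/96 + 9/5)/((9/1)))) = 1215/482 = 2.52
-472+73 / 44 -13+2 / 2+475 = -323 / 44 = -7.34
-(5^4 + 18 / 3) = -631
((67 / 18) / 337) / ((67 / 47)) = 47 / 6066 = 0.01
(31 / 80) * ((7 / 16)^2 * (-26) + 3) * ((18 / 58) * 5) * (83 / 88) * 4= -532611 / 118784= -4.48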